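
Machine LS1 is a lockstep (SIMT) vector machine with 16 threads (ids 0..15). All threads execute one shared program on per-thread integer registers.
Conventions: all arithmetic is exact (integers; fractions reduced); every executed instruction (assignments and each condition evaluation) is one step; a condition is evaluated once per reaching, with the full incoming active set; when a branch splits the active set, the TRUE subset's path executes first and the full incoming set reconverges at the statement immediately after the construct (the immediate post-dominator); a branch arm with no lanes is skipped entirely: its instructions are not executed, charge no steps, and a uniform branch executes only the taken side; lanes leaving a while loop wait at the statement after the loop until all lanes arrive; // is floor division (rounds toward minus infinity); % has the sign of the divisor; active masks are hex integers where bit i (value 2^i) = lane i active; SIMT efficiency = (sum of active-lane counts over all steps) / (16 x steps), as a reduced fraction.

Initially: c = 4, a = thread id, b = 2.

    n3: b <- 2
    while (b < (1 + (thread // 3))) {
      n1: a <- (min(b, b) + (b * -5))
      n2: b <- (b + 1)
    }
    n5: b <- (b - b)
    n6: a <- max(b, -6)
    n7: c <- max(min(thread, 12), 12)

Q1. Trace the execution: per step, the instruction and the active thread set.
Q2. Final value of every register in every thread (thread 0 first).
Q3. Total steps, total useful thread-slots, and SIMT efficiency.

step 0: b <- 2                       0xffff
step 1: eval (b < (1 + (thread // 3))) 0xffff
step 2: a <- (min(b, b) + (b * -5))  0xffc0
step 3: b <- (b + 1)                 0xffc0
step 4: eval (b < (1 + (thread // 3))) 0xffc0
step 5: a <- (min(b, b) + (b * -5))  0xfe00
step 6: b <- (b + 1)                 0xfe00
step 7: eval (b < (1 + (thread // 3))) 0xfe00
step 8: a <- (min(b, b) + (b * -5))  0xf000
step 9: b <- (b + 1)                 0xf000
step 10: eval (b < (1 + (thread // 3))) 0xf000
step 11: a <- (min(b, b) + (b * -5))  0x8000
step 12: b <- (b + 1)                 0x8000
step 13: eval (b < (1 + (thread // 3))) 0x8000
step 14: b <- (b - b)                 0xffff
step 15: a <- max(b, -6)              0xffff
step 16: c <- max(min(thread, 12), 12) 0xffff

Answer: 17 steps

c: 12,12,12,12,12,12,12,12,12,12,12,12,12,12,12,12
a: 0,0,0,0,0,0,0,0,0,0,0,0,0,0,0,0
b: 0,0,0,0,0,0,0,0,0,0,0,0,0,0,0,0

steps = 17; useful = 146; efficiency = 146/272 = 73/136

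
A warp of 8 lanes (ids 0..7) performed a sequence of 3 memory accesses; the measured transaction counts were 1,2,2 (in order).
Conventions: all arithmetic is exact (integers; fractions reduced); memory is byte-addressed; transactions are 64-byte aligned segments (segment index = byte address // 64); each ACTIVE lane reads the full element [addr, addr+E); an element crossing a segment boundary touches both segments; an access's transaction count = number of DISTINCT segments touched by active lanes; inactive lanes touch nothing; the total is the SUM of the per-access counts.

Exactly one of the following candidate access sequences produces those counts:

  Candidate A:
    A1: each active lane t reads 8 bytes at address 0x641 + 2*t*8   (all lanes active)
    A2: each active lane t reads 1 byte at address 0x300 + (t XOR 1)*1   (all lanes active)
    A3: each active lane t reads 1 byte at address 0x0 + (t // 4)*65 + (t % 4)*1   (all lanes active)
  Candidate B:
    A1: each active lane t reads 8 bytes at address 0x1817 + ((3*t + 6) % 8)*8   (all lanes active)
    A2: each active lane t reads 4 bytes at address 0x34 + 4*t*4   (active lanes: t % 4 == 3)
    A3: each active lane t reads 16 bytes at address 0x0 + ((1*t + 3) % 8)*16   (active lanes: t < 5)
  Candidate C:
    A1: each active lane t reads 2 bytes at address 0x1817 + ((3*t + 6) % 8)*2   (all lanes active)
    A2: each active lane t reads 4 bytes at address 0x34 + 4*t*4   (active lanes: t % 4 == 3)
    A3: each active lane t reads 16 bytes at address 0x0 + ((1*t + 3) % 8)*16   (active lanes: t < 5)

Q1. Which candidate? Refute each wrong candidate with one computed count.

A: A1 gives 2 transactions, not 1
B: A1 gives 2 transactions, not 1
C: all counts match (1,2,2)

Answer: C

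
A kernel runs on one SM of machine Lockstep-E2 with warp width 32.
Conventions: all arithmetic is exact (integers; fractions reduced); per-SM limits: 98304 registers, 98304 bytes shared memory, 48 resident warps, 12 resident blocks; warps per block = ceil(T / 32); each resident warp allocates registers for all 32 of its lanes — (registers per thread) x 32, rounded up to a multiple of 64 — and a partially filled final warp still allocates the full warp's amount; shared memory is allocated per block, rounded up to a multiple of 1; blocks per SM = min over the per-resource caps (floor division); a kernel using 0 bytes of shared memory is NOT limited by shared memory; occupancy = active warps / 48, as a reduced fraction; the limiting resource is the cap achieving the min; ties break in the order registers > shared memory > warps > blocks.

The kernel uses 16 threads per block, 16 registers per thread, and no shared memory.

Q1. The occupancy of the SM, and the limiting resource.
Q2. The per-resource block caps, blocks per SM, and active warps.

Answer: occupancy 1/4, limited by blocks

registers: 192 blocks
shared memory: no limit (kernel uses none)
warps: 48 blocks
blocks: 12 blocks

Answer: 12 blocks, 12 active warps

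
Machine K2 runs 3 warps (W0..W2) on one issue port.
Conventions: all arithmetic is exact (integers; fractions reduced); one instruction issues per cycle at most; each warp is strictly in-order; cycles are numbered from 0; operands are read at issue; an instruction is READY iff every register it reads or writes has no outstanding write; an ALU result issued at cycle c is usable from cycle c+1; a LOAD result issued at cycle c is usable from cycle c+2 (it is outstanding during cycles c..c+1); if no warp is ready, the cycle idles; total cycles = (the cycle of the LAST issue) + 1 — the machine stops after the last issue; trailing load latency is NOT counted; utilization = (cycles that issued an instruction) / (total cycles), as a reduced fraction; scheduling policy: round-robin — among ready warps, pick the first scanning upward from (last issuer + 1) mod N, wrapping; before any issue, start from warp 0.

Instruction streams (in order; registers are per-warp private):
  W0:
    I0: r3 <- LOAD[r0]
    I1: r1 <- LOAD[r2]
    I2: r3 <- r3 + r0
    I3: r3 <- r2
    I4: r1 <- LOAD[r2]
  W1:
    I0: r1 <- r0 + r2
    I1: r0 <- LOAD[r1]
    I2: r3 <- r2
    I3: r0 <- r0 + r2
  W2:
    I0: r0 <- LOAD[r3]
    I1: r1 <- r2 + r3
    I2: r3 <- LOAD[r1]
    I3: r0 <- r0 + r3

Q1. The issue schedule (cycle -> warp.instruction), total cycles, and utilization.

cycle 0: W0.I0
cycle 1: W1.I0
cycle 2: W2.I0
cycle 3: W0.I1
cycle 4: W1.I1
cycle 5: W2.I1
cycle 6: W0.I2
cycle 7: W1.I2
cycle 8: W2.I2
cycle 9: W0.I3
cycle 10: W1.I3
cycle 11: W2.I3
cycle 12: W0.I4

Answer: 13 cycles, utilization 1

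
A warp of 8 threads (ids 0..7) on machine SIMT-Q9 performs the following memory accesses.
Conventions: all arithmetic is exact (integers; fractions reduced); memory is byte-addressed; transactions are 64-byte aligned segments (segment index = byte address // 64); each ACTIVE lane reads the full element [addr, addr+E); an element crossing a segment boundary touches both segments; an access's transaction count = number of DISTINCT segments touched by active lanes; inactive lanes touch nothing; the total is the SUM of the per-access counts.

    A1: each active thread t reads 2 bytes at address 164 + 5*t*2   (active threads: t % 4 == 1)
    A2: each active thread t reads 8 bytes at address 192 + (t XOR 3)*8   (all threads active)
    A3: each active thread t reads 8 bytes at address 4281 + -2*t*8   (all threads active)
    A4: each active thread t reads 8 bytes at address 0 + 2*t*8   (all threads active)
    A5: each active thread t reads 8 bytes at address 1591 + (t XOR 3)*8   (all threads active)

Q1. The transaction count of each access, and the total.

A1: 2 transactions
A2: 1 transaction
A3: 3 transactions
A4: 2 transactions
A5: 2 transactions

Answer: 2,1,3,2,2; total 10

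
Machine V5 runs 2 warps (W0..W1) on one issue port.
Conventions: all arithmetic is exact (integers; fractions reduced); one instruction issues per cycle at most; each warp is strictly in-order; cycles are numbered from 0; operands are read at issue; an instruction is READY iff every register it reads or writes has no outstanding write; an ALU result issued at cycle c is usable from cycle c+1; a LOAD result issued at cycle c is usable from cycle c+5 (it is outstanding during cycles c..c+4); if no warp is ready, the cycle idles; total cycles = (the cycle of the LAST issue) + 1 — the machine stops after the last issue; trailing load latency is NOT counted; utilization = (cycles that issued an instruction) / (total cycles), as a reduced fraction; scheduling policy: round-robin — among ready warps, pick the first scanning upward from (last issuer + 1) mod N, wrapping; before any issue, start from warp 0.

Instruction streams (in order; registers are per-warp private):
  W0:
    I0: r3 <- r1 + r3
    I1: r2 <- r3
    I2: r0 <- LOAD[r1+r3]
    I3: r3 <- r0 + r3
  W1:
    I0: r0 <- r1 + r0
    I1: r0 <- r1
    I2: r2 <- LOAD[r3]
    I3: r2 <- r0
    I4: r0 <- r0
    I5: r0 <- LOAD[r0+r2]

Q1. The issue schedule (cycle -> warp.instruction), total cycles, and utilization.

cycle 0: W0.I0
cycle 1: W1.I0
cycle 2: W0.I1
cycle 3: W1.I1
cycle 4: W0.I2
cycle 5: W1.I2
cycle 6: idle
cycle 7: idle
cycle 8: idle
cycle 9: W0.I3
cycle 10: W1.I3
cycle 11: W1.I4
cycle 12: W1.I5

Answer: 13 cycles, utilization 10/13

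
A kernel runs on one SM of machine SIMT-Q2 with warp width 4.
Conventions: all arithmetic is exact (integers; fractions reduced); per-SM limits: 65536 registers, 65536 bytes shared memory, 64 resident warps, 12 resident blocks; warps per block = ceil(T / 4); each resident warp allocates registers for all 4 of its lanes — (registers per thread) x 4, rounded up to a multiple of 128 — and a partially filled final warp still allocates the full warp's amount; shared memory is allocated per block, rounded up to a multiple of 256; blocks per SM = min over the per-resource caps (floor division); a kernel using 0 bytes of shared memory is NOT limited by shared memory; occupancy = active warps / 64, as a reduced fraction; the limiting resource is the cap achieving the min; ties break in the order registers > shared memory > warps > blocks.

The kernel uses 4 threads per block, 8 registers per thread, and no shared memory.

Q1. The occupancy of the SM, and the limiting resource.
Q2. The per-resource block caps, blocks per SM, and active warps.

Answer: occupancy 3/16, limited by blocks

registers: 512 blocks
shared memory: no limit (kernel uses none)
warps: 64 blocks
blocks: 12 blocks

Answer: 12 blocks, 12 active warps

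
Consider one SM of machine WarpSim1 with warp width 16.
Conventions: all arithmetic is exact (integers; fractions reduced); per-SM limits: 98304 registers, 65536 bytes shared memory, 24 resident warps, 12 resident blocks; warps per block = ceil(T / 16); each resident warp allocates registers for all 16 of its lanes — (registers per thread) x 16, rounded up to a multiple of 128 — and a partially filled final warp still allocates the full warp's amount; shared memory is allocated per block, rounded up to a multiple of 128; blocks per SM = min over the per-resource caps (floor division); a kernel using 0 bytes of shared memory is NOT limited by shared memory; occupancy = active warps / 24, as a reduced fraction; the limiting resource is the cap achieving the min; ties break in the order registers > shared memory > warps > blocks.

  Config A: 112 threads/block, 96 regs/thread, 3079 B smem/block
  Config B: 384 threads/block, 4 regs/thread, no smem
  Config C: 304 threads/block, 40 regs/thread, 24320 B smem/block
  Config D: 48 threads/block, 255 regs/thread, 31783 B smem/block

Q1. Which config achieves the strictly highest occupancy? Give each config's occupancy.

occupancies: A 7/8, B 1, C 19/24, D 1/4

Answer: B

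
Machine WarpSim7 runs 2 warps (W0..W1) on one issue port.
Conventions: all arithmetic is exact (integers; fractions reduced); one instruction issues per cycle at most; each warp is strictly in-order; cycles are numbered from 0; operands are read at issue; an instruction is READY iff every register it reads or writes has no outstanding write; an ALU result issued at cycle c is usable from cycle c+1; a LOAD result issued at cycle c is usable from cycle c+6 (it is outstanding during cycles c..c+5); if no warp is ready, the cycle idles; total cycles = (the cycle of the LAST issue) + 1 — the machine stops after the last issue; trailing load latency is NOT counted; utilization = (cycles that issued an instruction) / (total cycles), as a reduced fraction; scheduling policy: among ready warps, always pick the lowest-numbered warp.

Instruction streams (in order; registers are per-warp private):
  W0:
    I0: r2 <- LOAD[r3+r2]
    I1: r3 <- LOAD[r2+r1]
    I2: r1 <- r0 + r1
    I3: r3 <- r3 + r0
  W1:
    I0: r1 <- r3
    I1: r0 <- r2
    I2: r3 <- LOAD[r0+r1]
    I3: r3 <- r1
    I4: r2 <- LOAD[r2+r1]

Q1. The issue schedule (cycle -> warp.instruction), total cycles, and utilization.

cycle 0: W0.I0
cycle 1: W1.I0
cycle 2: W1.I1
cycle 3: W1.I2
cycle 4: idle
cycle 5: idle
cycle 6: W0.I1
cycle 7: W0.I2
cycle 8: idle
cycle 9: W1.I3
cycle 10: W1.I4
cycle 11: idle
cycle 12: W0.I3

Answer: 13 cycles, utilization 9/13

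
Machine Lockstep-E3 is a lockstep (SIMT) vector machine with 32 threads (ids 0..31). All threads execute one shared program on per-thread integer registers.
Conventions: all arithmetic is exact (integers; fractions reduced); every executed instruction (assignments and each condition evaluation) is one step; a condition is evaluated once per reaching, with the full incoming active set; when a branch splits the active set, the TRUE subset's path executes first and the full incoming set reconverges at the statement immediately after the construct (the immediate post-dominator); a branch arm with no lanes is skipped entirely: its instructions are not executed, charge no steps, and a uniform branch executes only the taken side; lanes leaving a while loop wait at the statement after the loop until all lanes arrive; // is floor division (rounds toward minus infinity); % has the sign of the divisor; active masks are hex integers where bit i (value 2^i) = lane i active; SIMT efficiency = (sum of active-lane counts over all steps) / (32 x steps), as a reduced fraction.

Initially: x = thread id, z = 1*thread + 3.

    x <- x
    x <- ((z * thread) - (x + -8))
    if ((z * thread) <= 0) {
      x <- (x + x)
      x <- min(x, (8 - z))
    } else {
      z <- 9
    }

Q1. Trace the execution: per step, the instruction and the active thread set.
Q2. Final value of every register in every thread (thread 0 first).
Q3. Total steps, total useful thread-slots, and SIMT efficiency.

step 0: x <- x                       0xffffffff
step 1: x <- ((z * thread) - (x + -8)) 0xffffffff
step 2: eval ((z * thread) <= 0)     0xffffffff
step 3: x <- (x + x)                 0x00000001
step 4: x <- min(x, (8 - z))         0x00000001
step 5: z <- 9                       0xfffffffe

Answer: 6 steps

x: 5,11,16,23,32,43,56,71,88,107,128,151,176,203,232,263,296,331,368,407,448,491,536,583,632,683,736,791,848,907,968,1031
z: 3,9,9,9,9,9,9,9,9,9,9,9,9,9,9,9,9,9,9,9,9,9,9,9,9,9,9,9,9,9,9,9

steps = 6; useful = 129; efficiency = 129/192 = 43/64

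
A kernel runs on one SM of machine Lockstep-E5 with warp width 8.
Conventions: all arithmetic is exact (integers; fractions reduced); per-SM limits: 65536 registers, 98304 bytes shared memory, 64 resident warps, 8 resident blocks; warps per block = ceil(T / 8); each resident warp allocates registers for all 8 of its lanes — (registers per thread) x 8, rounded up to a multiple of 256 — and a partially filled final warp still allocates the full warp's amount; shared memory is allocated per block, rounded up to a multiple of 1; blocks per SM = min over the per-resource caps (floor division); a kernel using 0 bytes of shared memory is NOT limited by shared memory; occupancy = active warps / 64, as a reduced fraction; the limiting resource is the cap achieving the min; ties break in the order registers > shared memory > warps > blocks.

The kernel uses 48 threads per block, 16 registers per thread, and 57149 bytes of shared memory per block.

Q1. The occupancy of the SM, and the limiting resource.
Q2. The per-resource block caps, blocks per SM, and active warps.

Answer: occupancy 3/32, limited by shared memory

registers: 42 blocks
shared memory: 1 block
warps: 10 blocks
blocks: 8 blocks

Answer: 1 block, 6 active warps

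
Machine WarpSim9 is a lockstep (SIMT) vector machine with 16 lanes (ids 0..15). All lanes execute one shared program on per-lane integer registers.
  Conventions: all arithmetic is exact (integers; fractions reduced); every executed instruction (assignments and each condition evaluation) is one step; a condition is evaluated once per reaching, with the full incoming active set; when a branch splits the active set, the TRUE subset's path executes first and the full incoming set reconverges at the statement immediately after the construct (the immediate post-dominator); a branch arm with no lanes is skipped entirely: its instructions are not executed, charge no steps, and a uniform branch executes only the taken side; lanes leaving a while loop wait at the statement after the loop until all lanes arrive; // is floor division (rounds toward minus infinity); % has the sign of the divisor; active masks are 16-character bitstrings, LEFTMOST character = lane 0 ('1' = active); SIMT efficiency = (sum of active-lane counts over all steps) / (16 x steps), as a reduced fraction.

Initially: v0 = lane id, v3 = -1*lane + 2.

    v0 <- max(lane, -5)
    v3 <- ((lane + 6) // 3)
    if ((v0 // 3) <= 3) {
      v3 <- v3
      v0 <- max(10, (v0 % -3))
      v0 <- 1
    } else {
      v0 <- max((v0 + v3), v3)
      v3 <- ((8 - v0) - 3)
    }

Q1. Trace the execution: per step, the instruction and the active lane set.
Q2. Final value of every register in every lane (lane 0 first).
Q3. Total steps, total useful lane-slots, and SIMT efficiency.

step 0: v0 <- max(lane, -5)          1111111111111111
step 1: v3 <- ((lane + 6) // 3)      1111111111111111
step 2: eval ((v0 // 3) <= 3)        1111111111111111
step 3: v3 <- v3                     1111111111110000
step 4: v0 <- max(10, (v0 % -3))     1111111111110000
step 5: v0 <- 1                      1111111111110000
step 6: v0 <- max((v0 + v3), v3)     0000000000001111
step 7: v3 <- ((8 - v0) - 3)         0000000000001111

Answer: 8 steps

v0: 1,1,1,1,1,1,1,1,1,1,1,1,18,19,20,22
v3: 2,2,2,3,3,3,4,4,4,5,5,5,-13,-14,-15,-17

steps = 8; useful = 92; efficiency = 92/128 = 23/32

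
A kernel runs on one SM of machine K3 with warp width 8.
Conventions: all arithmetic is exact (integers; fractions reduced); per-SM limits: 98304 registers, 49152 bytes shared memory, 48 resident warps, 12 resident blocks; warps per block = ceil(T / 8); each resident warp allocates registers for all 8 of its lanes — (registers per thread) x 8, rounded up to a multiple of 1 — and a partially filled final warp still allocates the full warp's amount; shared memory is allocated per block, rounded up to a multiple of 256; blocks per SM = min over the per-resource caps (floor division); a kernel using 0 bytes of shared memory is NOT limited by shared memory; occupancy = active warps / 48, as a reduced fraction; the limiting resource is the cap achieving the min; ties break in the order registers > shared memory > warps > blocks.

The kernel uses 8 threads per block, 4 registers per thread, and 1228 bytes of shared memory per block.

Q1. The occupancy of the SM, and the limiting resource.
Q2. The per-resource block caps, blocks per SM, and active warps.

Answer: occupancy 1/4, limited by blocks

registers: 3072 blocks
shared memory: 38 blocks
warps: 48 blocks
blocks: 12 blocks

Answer: 12 blocks, 12 active warps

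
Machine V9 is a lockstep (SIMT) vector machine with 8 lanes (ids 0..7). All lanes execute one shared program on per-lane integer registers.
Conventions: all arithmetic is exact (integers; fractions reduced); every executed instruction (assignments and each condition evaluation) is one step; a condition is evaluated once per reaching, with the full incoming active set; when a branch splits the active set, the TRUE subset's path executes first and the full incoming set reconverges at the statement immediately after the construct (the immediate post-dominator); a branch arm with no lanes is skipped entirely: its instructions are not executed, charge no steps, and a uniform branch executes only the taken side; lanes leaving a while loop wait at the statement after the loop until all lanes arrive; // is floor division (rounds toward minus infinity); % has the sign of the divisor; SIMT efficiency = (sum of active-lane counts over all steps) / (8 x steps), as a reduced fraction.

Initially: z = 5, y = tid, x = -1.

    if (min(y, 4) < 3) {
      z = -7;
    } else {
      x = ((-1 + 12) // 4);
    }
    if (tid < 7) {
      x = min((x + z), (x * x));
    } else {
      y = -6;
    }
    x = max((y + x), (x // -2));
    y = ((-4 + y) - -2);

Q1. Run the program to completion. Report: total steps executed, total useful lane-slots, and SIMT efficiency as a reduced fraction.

Answer: 8 steps, 48 useful, 3/4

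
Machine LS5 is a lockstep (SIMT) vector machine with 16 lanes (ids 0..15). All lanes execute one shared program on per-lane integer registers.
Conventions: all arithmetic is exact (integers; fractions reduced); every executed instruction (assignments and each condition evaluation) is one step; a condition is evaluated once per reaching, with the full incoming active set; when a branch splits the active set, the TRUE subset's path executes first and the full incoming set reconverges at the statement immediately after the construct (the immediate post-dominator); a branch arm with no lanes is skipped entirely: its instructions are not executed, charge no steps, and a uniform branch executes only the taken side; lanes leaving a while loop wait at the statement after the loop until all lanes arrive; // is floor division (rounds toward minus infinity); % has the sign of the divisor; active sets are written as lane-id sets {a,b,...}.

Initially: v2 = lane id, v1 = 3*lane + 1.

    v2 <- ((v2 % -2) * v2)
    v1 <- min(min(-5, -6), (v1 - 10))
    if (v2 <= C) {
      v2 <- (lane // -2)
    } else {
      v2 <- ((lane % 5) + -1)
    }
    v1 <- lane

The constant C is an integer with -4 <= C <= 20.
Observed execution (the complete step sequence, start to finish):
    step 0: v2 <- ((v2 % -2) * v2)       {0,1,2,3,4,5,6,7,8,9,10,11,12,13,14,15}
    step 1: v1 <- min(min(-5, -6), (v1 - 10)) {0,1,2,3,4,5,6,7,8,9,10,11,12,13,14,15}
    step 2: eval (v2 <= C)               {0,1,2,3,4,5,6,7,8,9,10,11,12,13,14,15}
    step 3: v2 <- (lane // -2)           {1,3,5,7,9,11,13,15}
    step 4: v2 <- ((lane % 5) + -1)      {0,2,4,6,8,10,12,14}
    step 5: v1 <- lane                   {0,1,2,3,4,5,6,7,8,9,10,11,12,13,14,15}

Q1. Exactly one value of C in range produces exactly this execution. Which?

Answer: C = -1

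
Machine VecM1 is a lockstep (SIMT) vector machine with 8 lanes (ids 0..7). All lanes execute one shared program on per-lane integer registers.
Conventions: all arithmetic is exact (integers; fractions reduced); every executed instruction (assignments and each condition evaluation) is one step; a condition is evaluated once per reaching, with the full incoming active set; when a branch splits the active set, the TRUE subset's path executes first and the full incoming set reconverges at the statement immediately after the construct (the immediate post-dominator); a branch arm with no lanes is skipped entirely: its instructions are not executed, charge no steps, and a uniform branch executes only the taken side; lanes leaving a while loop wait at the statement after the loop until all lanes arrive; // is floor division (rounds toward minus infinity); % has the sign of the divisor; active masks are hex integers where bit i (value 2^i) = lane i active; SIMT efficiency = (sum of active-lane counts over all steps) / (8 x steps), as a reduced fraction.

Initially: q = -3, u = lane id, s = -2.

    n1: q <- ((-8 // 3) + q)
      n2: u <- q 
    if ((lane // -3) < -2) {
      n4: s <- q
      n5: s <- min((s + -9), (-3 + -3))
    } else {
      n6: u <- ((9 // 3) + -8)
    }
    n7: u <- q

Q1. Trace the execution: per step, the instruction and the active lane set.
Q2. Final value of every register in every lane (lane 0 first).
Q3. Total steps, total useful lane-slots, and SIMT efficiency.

step 0: q <- ((-8 // 3) + q)         0xff
step 1: u <- q                       0xff
step 2: eval ((lane // -3) < -2)     0xff
step 3: s <- q                       0x80
step 4: s <- min((s + -9), (-3 + -3)) 0x80
step 5: u <- ((9 // 3) + -8)         0x7f
step 6: u <- q                       0xff

Answer: 7 steps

q: -6,-6,-6,-6,-6,-6,-6,-6
u: -6,-6,-6,-6,-6,-6,-6,-6
s: -2,-2,-2,-2,-2,-2,-2,-15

steps = 7; useful = 41; efficiency = 41/56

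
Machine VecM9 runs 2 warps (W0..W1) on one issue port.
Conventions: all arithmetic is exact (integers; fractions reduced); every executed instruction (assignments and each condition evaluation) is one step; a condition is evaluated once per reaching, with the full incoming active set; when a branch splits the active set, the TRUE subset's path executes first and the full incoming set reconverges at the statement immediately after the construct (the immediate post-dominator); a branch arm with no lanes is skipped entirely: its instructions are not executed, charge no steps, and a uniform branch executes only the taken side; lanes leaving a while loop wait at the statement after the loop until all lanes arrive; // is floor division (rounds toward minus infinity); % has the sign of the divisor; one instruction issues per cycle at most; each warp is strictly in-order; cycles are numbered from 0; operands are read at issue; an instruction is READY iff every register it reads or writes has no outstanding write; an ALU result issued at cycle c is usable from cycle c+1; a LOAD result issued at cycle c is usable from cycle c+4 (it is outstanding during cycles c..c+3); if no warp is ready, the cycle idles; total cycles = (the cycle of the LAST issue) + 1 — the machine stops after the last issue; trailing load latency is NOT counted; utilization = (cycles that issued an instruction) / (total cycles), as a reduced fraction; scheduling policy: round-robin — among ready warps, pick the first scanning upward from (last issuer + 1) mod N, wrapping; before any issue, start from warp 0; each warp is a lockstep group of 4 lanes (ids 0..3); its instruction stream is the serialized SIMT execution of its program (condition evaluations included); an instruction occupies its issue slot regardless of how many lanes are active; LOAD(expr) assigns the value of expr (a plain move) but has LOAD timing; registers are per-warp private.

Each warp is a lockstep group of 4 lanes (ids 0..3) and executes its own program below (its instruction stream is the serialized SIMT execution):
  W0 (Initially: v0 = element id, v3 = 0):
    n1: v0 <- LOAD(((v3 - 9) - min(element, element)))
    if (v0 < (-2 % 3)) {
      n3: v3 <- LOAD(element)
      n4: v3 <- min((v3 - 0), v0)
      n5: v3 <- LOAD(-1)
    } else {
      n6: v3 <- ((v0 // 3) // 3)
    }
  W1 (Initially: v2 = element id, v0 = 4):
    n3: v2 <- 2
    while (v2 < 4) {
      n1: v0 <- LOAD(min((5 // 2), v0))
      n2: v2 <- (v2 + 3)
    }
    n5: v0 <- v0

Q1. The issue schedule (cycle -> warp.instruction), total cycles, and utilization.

cycle 0: W0.I0
cycle 1: W1.I0
cycle 2: W1.I1
cycle 3: W1.I2
cycle 4: W0.I1
cycle 5: W1.I3
cycle 6: W0.I2
cycle 7: W1.I4
cycle 8: W1.I5
cycle 9: idle
cycle 10: W0.I3
cycle 11: W0.I4

Answer: 12 cycles, utilization 11/12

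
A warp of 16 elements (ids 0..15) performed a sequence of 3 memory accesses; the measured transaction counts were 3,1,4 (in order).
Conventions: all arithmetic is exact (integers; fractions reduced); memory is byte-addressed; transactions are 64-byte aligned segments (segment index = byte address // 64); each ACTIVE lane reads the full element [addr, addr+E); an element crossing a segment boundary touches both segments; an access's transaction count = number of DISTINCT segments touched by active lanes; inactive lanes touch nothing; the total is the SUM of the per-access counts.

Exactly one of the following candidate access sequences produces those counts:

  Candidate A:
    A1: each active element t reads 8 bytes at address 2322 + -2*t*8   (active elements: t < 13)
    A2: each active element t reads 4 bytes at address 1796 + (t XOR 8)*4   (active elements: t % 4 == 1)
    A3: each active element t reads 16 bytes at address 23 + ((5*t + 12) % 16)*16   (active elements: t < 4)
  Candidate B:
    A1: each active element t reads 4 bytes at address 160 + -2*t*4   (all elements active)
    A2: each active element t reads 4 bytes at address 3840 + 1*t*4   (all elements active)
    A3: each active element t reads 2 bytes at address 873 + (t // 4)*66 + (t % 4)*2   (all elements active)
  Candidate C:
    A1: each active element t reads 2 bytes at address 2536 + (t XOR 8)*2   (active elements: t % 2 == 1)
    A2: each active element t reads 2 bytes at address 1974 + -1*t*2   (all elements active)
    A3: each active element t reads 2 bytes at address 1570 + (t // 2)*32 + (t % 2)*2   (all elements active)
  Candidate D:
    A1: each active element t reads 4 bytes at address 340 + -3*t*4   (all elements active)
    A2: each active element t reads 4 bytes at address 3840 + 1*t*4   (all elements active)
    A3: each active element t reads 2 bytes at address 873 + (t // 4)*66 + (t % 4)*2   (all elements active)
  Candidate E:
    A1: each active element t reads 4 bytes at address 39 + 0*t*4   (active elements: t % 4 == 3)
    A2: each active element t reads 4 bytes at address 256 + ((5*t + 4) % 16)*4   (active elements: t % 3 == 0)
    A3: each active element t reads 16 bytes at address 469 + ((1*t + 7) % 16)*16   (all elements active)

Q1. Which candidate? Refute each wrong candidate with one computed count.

A: A1 gives 4 transactions, not 3
C: A1 gives 2 transactions, not 3
D: A1 gives 4 transactions, not 3
E: A1 gives 1 transaction, not 3
B: all counts match (3,1,4)

Answer: B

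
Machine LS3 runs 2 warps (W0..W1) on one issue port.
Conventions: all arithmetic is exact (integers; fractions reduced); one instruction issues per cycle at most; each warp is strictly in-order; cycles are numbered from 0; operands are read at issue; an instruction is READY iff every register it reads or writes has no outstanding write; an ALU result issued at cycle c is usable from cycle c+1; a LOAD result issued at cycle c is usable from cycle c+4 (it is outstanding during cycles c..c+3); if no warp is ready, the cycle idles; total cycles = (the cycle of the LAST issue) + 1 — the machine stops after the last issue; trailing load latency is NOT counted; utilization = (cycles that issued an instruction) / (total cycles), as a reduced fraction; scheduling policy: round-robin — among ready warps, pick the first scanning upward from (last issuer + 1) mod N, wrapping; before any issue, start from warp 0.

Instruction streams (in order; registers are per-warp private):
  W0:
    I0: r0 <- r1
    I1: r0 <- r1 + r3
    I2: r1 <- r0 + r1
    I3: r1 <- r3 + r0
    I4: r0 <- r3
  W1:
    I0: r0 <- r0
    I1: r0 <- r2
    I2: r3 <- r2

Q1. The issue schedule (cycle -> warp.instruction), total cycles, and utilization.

cycle 0: W0.I0
cycle 1: W1.I0
cycle 2: W0.I1
cycle 3: W1.I1
cycle 4: W0.I2
cycle 5: W1.I2
cycle 6: W0.I3
cycle 7: W0.I4

Answer: 8 cycles, utilization 1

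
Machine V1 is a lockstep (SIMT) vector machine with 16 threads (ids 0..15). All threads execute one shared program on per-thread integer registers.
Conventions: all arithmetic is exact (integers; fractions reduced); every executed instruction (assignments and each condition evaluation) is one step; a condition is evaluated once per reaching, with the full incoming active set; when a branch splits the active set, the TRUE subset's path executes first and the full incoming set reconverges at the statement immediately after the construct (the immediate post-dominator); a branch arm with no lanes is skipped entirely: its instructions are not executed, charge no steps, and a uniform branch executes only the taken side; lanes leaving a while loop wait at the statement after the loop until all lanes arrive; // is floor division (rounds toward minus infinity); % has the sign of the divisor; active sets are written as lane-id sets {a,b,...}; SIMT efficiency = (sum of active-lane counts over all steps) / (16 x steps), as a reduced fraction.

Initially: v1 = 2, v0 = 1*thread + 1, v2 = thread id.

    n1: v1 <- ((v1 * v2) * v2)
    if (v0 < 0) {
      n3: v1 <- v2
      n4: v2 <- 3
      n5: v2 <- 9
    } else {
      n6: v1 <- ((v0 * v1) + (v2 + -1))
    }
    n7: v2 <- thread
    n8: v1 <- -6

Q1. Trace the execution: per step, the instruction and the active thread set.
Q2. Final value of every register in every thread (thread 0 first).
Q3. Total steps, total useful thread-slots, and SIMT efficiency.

step 0: v1 <- ((v1 * v2) * v2)       {0,1,2,3,4,5,6,7,8,9,10,11,12,13,14,15}
step 1: eval (v0 < 0)                {0,1,2,3,4,5,6,7,8,9,10,11,12,13,14,15}
step 2: v1 <- ((v0 * v1) + (v2 + -1)) {0,1,2,3,4,5,6,7,8,9,10,11,12,13,14,15}
step 3: v2 <- thread                 {0,1,2,3,4,5,6,7,8,9,10,11,12,13,14,15}
step 4: v1 <- -6                     {0,1,2,3,4,5,6,7,8,9,10,11,12,13,14,15}

Answer: 5 steps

v1: -6,-6,-6,-6,-6,-6,-6,-6,-6,-6,-6,-6,-6,-6,-6,-6
v0: 1,2,3,4,5,6,7,8,9,10,11,12,13,14,15,16
v2: 0,1,2,3,4,5,6,7,8,9,10,11,12,13,14,15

steps = 5; useful = 80; efficiency = 80/80 = 1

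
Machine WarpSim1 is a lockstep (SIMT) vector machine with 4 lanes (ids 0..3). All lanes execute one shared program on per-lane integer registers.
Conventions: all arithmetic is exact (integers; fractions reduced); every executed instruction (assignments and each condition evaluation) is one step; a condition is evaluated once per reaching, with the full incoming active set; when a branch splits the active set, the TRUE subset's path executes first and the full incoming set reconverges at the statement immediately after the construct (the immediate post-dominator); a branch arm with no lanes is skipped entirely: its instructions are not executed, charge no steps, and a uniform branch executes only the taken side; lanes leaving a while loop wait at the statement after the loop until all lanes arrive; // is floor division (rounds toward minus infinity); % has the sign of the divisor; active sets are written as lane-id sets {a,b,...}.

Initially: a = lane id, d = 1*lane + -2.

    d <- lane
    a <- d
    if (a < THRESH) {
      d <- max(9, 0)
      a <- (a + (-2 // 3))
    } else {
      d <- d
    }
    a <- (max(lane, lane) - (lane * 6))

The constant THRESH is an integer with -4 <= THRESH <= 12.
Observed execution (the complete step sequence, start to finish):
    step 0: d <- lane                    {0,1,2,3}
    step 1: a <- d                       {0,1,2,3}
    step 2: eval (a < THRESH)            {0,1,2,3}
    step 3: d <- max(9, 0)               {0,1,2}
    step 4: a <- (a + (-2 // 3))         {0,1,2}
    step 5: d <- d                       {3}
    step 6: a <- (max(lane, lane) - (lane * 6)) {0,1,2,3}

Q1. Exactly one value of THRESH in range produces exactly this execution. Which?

Answer: THRESH = 3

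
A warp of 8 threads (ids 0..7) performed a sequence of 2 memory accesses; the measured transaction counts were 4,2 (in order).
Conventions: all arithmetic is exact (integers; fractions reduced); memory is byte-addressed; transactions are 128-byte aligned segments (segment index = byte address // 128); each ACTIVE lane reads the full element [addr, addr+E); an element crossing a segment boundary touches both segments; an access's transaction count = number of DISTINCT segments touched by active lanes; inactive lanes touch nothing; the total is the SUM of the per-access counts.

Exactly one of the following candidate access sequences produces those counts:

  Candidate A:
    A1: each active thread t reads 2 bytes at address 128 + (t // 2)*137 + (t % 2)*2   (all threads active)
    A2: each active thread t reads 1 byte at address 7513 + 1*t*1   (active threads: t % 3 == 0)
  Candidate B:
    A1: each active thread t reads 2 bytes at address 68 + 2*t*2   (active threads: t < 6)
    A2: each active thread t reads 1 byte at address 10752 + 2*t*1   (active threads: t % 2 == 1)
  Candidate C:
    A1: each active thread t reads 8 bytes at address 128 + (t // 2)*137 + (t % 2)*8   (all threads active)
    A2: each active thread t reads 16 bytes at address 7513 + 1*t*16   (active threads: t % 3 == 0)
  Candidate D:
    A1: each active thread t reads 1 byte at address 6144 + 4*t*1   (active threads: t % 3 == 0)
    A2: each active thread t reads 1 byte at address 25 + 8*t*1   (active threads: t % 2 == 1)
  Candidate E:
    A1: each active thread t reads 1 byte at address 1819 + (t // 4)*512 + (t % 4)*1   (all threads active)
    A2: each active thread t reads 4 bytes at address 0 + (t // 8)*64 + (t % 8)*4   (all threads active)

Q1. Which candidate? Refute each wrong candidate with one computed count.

A: A2 gives 1 transaction, not 2
B: A1 gives 1 transaction, not 4
D: A1 gives 1 transaction, not 4
E: A1 gives 2 transactions, not 4
C: all counts match (4,2)

Answer: C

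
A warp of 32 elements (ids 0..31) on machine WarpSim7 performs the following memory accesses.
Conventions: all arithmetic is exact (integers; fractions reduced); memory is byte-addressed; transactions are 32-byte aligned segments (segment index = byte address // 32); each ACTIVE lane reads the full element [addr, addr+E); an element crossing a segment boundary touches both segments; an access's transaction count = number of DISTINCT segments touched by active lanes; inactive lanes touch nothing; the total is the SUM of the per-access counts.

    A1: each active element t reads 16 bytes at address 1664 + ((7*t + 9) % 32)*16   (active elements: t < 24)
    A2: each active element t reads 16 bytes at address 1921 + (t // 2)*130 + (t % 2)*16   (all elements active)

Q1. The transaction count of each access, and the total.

A1: 16 transactions
A2: 32 transactions

Answer: 16,32; total 48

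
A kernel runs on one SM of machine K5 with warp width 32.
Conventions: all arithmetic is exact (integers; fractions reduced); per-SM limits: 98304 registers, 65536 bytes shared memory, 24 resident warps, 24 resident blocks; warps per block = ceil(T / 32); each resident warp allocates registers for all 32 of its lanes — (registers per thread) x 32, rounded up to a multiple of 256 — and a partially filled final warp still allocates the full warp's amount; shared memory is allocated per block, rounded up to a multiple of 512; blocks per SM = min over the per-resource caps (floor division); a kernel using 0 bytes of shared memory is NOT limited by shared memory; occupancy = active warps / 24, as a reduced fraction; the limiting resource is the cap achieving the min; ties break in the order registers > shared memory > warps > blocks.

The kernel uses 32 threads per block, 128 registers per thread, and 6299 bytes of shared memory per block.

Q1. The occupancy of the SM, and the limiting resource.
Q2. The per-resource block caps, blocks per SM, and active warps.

Answer: occupancy 3/8, limited by shared memory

registers: 24 blocks
shared memory: 9 blocks
warps: 24 blocks
blocks: 24 blocks

Answer: 9 blocks, 9 active warps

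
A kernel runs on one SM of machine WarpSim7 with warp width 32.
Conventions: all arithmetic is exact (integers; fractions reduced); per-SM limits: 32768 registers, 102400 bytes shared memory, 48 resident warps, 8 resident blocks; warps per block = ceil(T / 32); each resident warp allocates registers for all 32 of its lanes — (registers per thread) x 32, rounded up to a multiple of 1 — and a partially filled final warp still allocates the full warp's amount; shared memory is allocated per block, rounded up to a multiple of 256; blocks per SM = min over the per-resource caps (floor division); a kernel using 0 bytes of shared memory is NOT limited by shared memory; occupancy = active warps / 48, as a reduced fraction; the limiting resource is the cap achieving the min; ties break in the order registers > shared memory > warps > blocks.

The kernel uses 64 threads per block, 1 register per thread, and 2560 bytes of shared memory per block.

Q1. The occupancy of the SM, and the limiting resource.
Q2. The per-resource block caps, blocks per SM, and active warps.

Answer: occupancy 1/3, limited by blocks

registers: 512 blocks
shared memory: 40 blocks
warps: 24 blocks
blocks: 8 blocks

Answer: 8 blocks, 16 active warps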